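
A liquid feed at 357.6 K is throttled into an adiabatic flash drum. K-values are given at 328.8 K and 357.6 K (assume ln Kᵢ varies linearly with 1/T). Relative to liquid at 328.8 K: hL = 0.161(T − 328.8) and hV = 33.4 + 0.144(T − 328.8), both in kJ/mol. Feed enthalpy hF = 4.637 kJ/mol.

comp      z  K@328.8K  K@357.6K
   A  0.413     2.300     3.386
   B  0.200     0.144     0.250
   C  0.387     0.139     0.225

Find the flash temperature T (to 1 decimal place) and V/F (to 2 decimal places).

T = 335.4 K, V/F = 0.11

Adiabatic flash: solve Rachford–Rice at each trial T, then check hF = ψ·hV(T) + (1−ψ)·hL(T).
  T = 328.8 K: K = (2.300, 0.144, 0.139), RR gives ψ = 0.029, H_out = 0.972 kJ/mol
  T = 357.6 K: K = (3.386, 0.250, 0.225), RR gives ψ = 0.293, H_out = 14.272 kJ/mol
  T = 343.2 K: K = (2.813, 0.192, 0.179), RR gives ψ = 0.182, H_out = 8.350 kJ/mol
  T = 336.0 K: K = (2.549, 0.167, 0.158), RR gives ψ = 0.113, H_out = 4.932 kJ/mol
  T = 332.4 K: K = (2.423, 0.155, 0.148), RR gives ψ = 0.074, H_out = 3.035 kJ/mol
  T = 334.2 K: K = (2.486, 0.161, 0.153), RR gives ψ = 0.094, H_out = 4.002 kJ/mol
Linear interpolation between T = 334.2 (H_out = 4.002) and T = 336.0 (H_out = 4.932) on hF = 4.637 gives T ≈ 335.4 K, at which ψ = 0.11.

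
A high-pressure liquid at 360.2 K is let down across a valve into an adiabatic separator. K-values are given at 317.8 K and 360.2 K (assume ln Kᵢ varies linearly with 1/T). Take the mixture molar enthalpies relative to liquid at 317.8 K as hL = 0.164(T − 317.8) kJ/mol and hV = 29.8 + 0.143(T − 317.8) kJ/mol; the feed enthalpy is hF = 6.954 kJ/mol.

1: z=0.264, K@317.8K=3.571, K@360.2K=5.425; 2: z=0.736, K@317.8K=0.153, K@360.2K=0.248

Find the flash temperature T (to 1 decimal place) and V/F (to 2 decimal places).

T = 339.2 K, V/F = 0.12

Adiabatic flash: solve Rachford–Rice at each trial T, then check hF = ψ·hV(T) + (1−ψ)·hL(T).
  T = 317.8 K: K = (3.571, 0.153), RR gives ψ = 0.025, H_out = 0.757 kJ/mol
  T = 360.2 K: K = (5.425, 0.248), RR gives ψ = 0.185, H_out = 12.294 kJ/mol
  T = 339.0 K: K = (4.459, 0.198), RR gives ψ = 0.116, H_out = 6.891 kJ/mol
  T = 349.6 K: K = (4.933, 0.222), RR gives ψ = 0.152, H_out = 9.652 kJ/mol
  T = 344.3 K: K = (4.694, 0.210), RR gives ψ = 0.135, H_out = 8.290 kJ/mol
  T = 341.6 K: K = (4.574, 0.204), RR gives ψ = 0.126, H_out = 7.582 kJ/mol
  T = 340.3 K: K = (4.516, 0.201), RR gives ψ = 0.121, H_out = 7.238 kJ/mol
Linear interpolation between T = 339.0 (H_out = 6.891) and T = 340.3 (H_out = 7.238) on hF = 6.954 gives T ≈ 339.2 K, at which ψ = 0.12.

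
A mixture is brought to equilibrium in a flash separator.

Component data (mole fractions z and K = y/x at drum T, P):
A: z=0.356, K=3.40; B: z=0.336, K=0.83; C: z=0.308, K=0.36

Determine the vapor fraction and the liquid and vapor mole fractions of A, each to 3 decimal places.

ψ = 0.552, x_A = 0.153, y_A = 0.521

Let ψ = V/F and solve Σ zᵢ(Kᵢ−1)/(1+ψ(Kᵢ−1)) = 0.
g(0) = ΣzᵢKᵢ − 1 = 0.600 and g(1) = 1 − Σzᵢ/Kᵢ = -0.365, so a root lies in (0, 1).
Newton iteration, ψ⁰ = 0.33:
  ψ = 0.330: g = 0.1664, g' = -0.852 → ψ = 0.525
  ψ = 0.525: g = 0.0183, g' = -0.699 → ψ = 0.551
  ψ = 0.551: g = 0.0001, g' = -0.693 → ψ = 0.552
Converged at ψ = 0.552.
Compositions from xᵢ = zᵢ/(1+ψ(Kᵢ−1)), yᵢ = Kᵢxᵢ:
  A: x = 0.153, y = 0.521
  B: x = 0.371, y = 0.308
  C: x = 0.476, y = 0.171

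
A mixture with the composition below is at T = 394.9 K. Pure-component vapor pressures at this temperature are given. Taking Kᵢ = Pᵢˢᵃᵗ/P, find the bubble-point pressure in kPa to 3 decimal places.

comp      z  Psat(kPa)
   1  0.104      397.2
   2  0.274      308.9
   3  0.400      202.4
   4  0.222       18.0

At the bubble point ψ → 0, so ΣzᵢKᵢ = 1 with Kᵢ = Pᵢˢᵃᵗ/P ⇒ P = ΣzᵢPᵢˢᵃᵗ.
P = 0.104·397.2 + 0.274·308.9 + 0.400·202.4 + 0.222·18.0 = 210.903 kPa

Pbub = 210.903 kPa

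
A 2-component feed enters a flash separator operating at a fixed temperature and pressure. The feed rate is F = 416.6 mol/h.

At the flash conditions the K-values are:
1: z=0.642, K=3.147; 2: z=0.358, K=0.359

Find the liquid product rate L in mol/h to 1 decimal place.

Rachford–Rice: g(V/F) = Σ zᵢ(Kᵢ−1)/(1+V/F(Kᵢ−1)) = 0.
Check two-phase: ΣzᵢKᵢ = 2.149 > 1 and Σzᵢ/Kᵢ = 1.201 > 1, so g(0) = 1.149 > 0 and g(1) = -0.201 < 0.
Binary case is linear: z₁(K₁−1)(1+V/F(K₂−1)) + z₂(K₂−1)(1+V/F(K₁−1)) = 0
⇒ V/F = [z₁(K₁−1)+z₂(K₂−1)] / [−(K₁−1)(K₂−1)] = 1.1489/1.3762 = 0.835
Then V = V/F·F = 0.8348·416.6 = 347.8 mol/h and L = F − V = 68.8 mol/h.

L = 68.8 mol/h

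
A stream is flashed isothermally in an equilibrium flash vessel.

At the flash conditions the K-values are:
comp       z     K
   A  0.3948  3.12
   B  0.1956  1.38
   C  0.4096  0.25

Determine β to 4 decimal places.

β = 0.4777

Let β = V/F and solve Σ zᵢ(Kᵢ−1)/(1+β(Kᵢ−1)) = 0.
Feasibility: ΣzᵢKᵢ = 1.6041, Σzᵢ/Kᵢ = 1.9067 — both > 1, two phases present.
Newton–Raphson from β = 0.5:
  β = 0.5000: g = -0.02276, g' = -1.0279 → β = 0.4779
  β = 0.4779: g = -0.00012, g' = -1.0178 → β = 0.4777
Converged at β = 0.4777.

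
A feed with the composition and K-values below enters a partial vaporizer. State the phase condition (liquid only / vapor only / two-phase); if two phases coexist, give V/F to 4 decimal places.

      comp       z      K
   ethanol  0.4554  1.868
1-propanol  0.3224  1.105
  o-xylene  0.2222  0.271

two-phase, V/F = 0.6073

ΣzᵢKᵢ = 1.2672; Σzᵢ/Kᵢ = 1.3555.
Both exceed 1, so a two-phase solution exists.
Let ψ = V/F and solve Σ zᵢ(Kᵢ−1)/(1+ψ(Kᵢ−1)) = 0.
Newton–Raphson from ψ = 0.5:
  ψ = 0.5000: g = 0.05293, g' = -0.4625 → ψ = 0.6144
  ψ = 0.6144: g = -0.00382, g' = -0.5365 → ψ = 0.6073
Converged at ψ = 0.6073.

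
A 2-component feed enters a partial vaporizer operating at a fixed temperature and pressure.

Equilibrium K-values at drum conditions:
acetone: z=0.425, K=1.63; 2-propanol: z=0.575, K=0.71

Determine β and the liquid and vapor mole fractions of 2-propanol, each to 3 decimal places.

Material balance + equilibrium reduce to Σ zᵢ(Kᵢ−1)/(1+β(Kᵢ−1)) = 0.
g(0) = ΣzᵢKᵢ − 1 = 0.101 and g(1) = 1 − Σzᵢ/Kᵢ = -0.071, so a root lies in (0, 1).
Newton–Raphson from β = 0.5:
  β = 0.500: g = 0.0086, g' = -0.164 → β = 0.552
  β = 0.552: g = 0.0001, g' = -0.161 → β = 0.553
Converged at β = 0.553.
Compositions from xᵢ = zᵢ/(1+β(Kᵢ−1)), yᵢ = Kᵢxᵢ:
  acetone: x = 0.315, y = 0.514
  2-propanol: x = 0.685, y = 0.486

β = 0.553, x_2-propanol = 0.685, y_2-propanol = 0.486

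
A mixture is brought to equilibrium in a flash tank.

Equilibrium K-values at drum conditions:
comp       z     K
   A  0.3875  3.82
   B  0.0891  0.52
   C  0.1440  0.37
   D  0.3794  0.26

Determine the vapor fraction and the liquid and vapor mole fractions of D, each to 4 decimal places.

Rachford–Rice: g(ψ) = Σ zᵢ(Kᵢ−1)/(1+ψ(Kᵢ−1)) = 0.
Check two-phase: ΣzᵢKᵢ = 1.6785 > 1 and Σzᵢ/Kᵢ = 2.1212 > 1, so g(0) = 0.6785 > 0 and g(1) = -1.1212 < 0.
Newton–Raphson from ψ = 0.3:
  ψ = 0.3000: g = 0.06926, g' = -1.3624 → ψ = 0.3508
  ψ = 0.3508: g = 0.00220, g' = -1.2815 → ψ = 0.3526
Converged at ψ = 0.3526.
Compositions from xᵢ = zᵢ/(1+ψ(Kᵢ−1)), yᵢ = Kᵢxᵢ:
  A: x = 0.1943, y = 0.7423
  B: x = 0.1072, y = 0.0558
  C: x = 0.1851, y = 0.0685
  D: x = 0.5133, y = 0.1335

ψ = 0.3526, x_D = 0.5133, y_D = 0.1335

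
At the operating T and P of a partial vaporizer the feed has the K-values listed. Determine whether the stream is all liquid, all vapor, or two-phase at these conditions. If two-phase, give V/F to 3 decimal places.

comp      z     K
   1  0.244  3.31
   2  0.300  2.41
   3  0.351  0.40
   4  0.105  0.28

ΣzᵢKᵢ = 1.700; Σzᵢ/Kᵢ = 1.451.
Both exceed 1, so a two-phase solution exists.
Material balance + equilibrium reduce to Σ zᵢ(Kᵢ−1)/(1+ψ(Kᵢ−1)) = 0.
Newton–Raphson from ψ = 0.5:
  ψ = 0.500: g = 0.0907, g' = -0.876 → ψ = 0.603
  ψ = 0.603: g = 0.0002, g' = -0.882 → ψ = 0.604
Converged at ψ = 0.604.

two-phase, V/F = 0.604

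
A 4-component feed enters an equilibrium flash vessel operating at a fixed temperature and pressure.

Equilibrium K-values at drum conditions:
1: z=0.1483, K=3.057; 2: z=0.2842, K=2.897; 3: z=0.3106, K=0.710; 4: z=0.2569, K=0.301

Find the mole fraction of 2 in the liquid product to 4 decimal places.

Rachford–Rice: g(β) = Σ zᵢ(Kᵢ−1)/(1+β(Kᵢ−1)) = 0.
Feasibility: ΣzᵢKᵢ = 1.5745, Σzᵢ/Kᵢ = 1.4376 — both > 1, two phases present.
Newton iteration, β⁰ = 0.42:
  β = 0.4200: g = 0.10695, g' = -0.7828 → β = 0.5566
  β = 0.5566: g = 0.00310, g' = -0.7518 → β = 0.5607
Converged at β = 0.5607.
Compositions from xᵢ = zᵢ/(1+β(Kᵢ−1)), yᵢ = Kᵢxᵢ:
  1: x = 0.0689, y = 0.2105
  2: x = 0.1377, y = 0.3990
  3: x = 0.3709, y = 0.2634
  4: x = 0.4225, y = 0.1272

x_2 = 0.1377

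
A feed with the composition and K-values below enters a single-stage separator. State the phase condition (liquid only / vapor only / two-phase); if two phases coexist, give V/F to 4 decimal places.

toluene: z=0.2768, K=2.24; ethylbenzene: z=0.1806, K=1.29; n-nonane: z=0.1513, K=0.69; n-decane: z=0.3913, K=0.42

two-phase, V/F = 0.2382

ΣzᵢKᵢ = 1.1217; Σzᵢ/Kᵢ = 1.4145.
Both exceed 1, so a two-phase solution exists.
Newton iteration, ψ⁰ = 0.5:
  ψ = 0.5000: g = -0.11755, g' = -0.4552 → ψ = 0.2418
  ψ = 0.2418: g = -0.00168, g' = -0.4602 → ψ = 0.2382
Converged at ψ = 0.2382.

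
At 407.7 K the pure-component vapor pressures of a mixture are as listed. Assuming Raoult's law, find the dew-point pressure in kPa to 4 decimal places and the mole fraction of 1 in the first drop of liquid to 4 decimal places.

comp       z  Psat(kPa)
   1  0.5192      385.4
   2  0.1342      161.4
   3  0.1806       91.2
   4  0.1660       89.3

Pdew = 166.1734 kPa, x_1 = 0.2239

At the dew point ψ → 1, so Σzᵢ/Kᵢ = 1 with Kᵢ = Pᵢˢᵃᵗ/P ⇒ 1/P = Σzᵢ/Pᵢˢᵃᵗ.
1/P = 0.5192/385.4 + 0.1342/161.4 + 0.1806/91.2 + 0.1660/89.3 = 0.0060178 ⇒ P = 166.1734 kPa
xᵢ = zᵢP/Pᵢˢᵃᵗ ⇒ x_1 = 0.5192·166.1734/385.4 = 0.2239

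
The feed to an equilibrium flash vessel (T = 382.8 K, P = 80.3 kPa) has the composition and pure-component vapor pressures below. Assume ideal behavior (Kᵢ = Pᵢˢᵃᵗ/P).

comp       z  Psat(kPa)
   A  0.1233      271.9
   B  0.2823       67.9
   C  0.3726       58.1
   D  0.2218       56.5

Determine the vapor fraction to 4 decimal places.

Raoult's law: Kᵢ = Pᵢˢᵃᵗ/P = Pᵢˢᵃᵗ/80.3.
  K_A = 271.9/80.3 = 3.386052, K_B = 67.9/80.3 = 0.845579, K_C = 58.1/80.3 = 0.723537, K_D = 56.5/80.3 = 0.703611
Material balance + equilibrium reduce to Σ zᵢ(Kᵢ−1)/(1+ψ(Kᵢ−1)) = 0.
g(0) = ΣzᵢKᵢ − 1 = 0.0819 and g(1) = 1 − Σzᵢ/Kᵢ = -0.2005, so a root lies in (0, 1).
Newton–Raphson from ψ = 0.5:
  ψ = 0.5000: g = -0.10980, g' = -0.2191 → ψ = 0.0000
  ψ = 0.0000: g = 0.08186, g' = -0.7567 → ψ = 0.1082
  ψ = 0.1082: g = 0.01540, g' = -0.5015 → ψ = 0.1389
  ψ = 0.1389: g = 0.00073, g' = -0.4550 → ψ = 0.1405
Converged at ψ = 0.1405.

ψ = 0.1405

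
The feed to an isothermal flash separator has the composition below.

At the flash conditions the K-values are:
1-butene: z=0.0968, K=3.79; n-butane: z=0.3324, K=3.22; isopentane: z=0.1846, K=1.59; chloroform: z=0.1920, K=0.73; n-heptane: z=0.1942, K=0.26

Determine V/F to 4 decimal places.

Iterate (Newton) starting at V/F = 0.41:
  V/F = 0.4100: g = 0.33539, g' = -0.8914 → V/F = 0.7862
  V/F = 0.7862: g = 0.01829, g' = -0.9519 → V/F = 0.8055
  V/F = 0.8055: g = -0.00032, g' = -0.9863 → V/F = 0.8051
Converged at V/F = 0.8051.

V/F = 0.8051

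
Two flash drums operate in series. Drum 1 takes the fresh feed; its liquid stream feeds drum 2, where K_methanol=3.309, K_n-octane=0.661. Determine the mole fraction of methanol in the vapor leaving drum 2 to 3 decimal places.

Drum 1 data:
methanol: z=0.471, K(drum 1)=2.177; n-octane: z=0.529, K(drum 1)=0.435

y_methanol (drum 2) = 0.424

Drum 1:
Rachford–Rice: g(ψ₁) = Σ zᵢ(Kᵢ−1)/(1+ψ₁(Kᵢ−1)) = 0.
Feasibility: ΣzᵢKᵢ = 1.255, Σzᵢ/Kᵢ = 1.432 — both > 1, two phases present.
Newton–Raphson from ψ₁ = 0.5:
  ψ₁ = 0.500: g = -0.0676, g' = -0.587 → ψ₁ = 0.385
  ψ₁ = 0.385: g = -0.0004, g' = -0.585 → ψ₁ = 0.384
Converged at ψ₁ = 0.384.
Drum-1 compositions:
  methanol: x = 0.324, y = 0.706
  n-octane: x = 0.676, y = 0.294
Drum-2 feed = drum-1 liquid: z₂ = (0.3243, 0.6757).
Drum 2:
Newton–Raphson from ψ₂ = 0.45:
  ψ₂ = 0.450: g = 0.0970, g' = -0.524 → ψ₂ = 0.635
  ψ₂ = 0.635: g = 0.0117, g' = -0.410 → ψ₂ = 0.664
Converged at ψ₂ = 0.664.
  methanol: x = 0.128, y = 0.424
  n-octane: x = 0.872, y = 0.576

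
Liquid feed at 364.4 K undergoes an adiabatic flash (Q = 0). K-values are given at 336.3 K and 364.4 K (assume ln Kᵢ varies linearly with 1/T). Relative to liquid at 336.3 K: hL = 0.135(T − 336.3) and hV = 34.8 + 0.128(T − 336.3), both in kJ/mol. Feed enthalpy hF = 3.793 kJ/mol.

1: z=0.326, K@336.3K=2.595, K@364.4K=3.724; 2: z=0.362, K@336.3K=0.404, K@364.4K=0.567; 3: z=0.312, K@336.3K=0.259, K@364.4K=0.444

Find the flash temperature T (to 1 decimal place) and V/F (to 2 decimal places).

T = 338.7 K, V/F = 0.10

Adiabatic flash: solve Rachford–Rice at each trial T, then check hF = ψ·hV(T) + (1−ψ)·hL(T).
  T = 336.3 K: K = (2.595, 0.404, 0.259), RR gives ψ = 0.069, H_out = 2.393 kJ/mol
  T = 364.4 K: K = (3.724, 0.567, 0.444), RR gives ψ = 0.415, H_out = 18.164 kJ/mol
  T = 350.4 K: K = (3.133, 0.482, 0.343), RR gives ψ = 0.243, H_out = 10.325 kJ/mol
  T = 343.4 K: K = (2.859, 0.442, 0.299), RR gives ψ = 0.159, H_out = 6.492 kJ/mol
  T = 339.9 K: K = (2.727, 0.423, 0.279), RR gives ψ = 0.116, H_out = 4.512 kJ/mol
  T = 338.1 K: K = (2.661, 0.414, 0.269), RR gives ψ = 0.093, H_out = 3.465 kJ/mol
Linear interpolation between T = 338.1 (H_out = 3.465) and T = 339.9 (H_out = 4.512) on hF = 3.793 gives T ≈ 338.7 K, at which ψ = 0.10.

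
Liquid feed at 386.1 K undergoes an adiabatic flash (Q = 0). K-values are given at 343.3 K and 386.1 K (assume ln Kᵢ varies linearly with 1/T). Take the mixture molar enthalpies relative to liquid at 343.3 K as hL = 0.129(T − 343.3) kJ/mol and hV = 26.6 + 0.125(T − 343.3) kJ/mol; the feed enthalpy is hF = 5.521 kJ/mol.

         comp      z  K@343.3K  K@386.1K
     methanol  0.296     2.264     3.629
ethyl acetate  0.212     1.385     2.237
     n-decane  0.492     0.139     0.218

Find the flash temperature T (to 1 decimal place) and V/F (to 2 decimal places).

T = 353.4 K, V/F = 0.16

Adiabatic flash: solve Rachford–Rice at each trial T, then check hF = ψ·hV(T) + (1−ψ)·hL(T).
  T = 343.3 K: K = (2.264, 1.385, 0.139), RR gives ψ = 0.037, H_out = 0.995 kJ/mol
  T = 386.1 K: K = (3.629, 2.237, 0.218), RR gives ψ = 0.396, H_out = 15.986 kJ/mol
  T = 364.7 K: K = (2.906, 1.785, 0.176), RR gives ψ = 0.260, H_out = 9.651 kJ/mol
  T = 354.0 K: K = (2.575, 1.578, 0.157), RR gives ψ = 0.165, H_out = 5.770 kJ/mol
  T = 348.6 K: K = (2.415, 1.479, 0.148), RR gives ψ = 0.106, H_out = 3.503 kJ/mol
  T = 351.3 K: K = (2.494, 1.528, 0.152), RR gives ψ = 0.137, H_out = 4.668 kJ/mol
  T = 352.6 K: K = (2.533, 1.552, 0.155), RR gives ψ = 0.151, H_out = 5.206 kJ/mol
Linear interpolation between T = 352.6 (H_out = 5.206) and T = 354.0 (H_out = 5.770) on hF = 5.521 gives T ≈ 353.4 K, at which ψ = 0.16.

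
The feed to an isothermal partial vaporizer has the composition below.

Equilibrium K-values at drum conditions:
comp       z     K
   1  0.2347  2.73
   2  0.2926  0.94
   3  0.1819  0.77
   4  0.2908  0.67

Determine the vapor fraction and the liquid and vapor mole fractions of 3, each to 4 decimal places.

ψ = 0.6567, x_3 = 0.2143, y_3 = 0.1650

Material balance + equilibrium reduce to Σ zᵢ(Kᵢ−1)/(1+ψ(Kᵢ−1)) = 0.
Check two-phase: ΣzᵢKᵢ = 1.2507 > 1 and Σzᵢ/Kᵢ = 1.0675 > 1, so g(0) = 0.2507 > 0 and g(1) = -0.0675 < 0.
Newton iteration, ψ⁰ = 0.5:
  ψ = 0.5000: g = 0.03741, g' = -0.2608 → ψ = 0.6435
  ψ = 0.6435: g = 0.00294, g' = -0.2227 → ψ = 0.6567
Converged at ψ = 0.6567.
Compositions from xᵢ = zᵢ/(1+ψ(Kᵢ−1)), yᵢ = Kᵢxᵢ:
  1: x = 0.1099, y = 0.2999
  2: x = 0.3046, y = 0.2863
  3: x = 0.2143, y = 0.1650
  4: x = 0.3713, y = 0.2487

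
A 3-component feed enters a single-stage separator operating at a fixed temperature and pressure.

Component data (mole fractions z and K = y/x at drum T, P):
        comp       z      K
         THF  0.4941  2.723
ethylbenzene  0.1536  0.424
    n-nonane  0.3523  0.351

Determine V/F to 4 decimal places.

Iterate (Newton) starting at V/F = 0.5:
  V/F = 0.5000: g = -0.00540, g' = -0.8490 → V/F = 0.4936
Converged at V/F = 0.4936.

V/F = 0.4936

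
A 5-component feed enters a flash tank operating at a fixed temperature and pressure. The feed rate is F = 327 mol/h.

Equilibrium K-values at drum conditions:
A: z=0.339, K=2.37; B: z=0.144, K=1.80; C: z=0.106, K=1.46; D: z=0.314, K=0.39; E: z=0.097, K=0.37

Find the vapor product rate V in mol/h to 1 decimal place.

Newton–Raphson from ψ = 0.5:
  ψ = 0.500: g = 0.0327, g' = -0.610 → ψ = 0.554
  ψ = 0.554: g = -0.0003, g' = -0.621 → ψ = 0.553
Converged at ψ = 0.553.
Then V = ψ·F = 0.5532·327 = 180.9 mol/h and L = F − V = 146.1 mol/h.

V = 180.9 mol/h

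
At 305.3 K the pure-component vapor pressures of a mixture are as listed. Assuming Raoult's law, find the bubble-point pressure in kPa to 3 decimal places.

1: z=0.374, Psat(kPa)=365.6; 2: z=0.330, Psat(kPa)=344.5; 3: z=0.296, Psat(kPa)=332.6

At the bubble point ψ → 0, so ΣzᵢKᵢ = 1 with Kᵢ = Pᵢˢᵃᵗ/P ⇒ P = ΣzᵢPᵢˢᵃᵗ.
P = 0.374·365.6 + 0.330·344.5 + 0.296·332.6 = 348.869 kPa

Pbub = 348.869 kPa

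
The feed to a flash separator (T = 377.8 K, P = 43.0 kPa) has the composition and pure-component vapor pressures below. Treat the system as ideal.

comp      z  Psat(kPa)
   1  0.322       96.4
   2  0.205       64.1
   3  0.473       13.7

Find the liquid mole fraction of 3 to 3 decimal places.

Raoult's law: Kᵢ = Pᵢˢᵃᵗ/P = Pᵢˢᵃᵗ/43.0.
  K_1 = 96.4/43.0 = 2.24186, K_2 = 64.1/43.0 = 1.49070, K_3 = 13.7/43.0 = 0.31860
Material balance + equilibrium reduce to Σ zᵢ(Kᵢ−1)/(1+ψ(Kᵢ−1)) = 0.
g(0) = ΣzᵢKᵢ − 1 = 0.178 and g(1) = 1 − Σzᵢ/Kᵢ = -0.766, so a root lies in (0, 1).
Iterate (Newton) starting at ψ = 0.69:
  ψ = 0.690: g = -0.3178, g' = -0.954 → ψ = 0.357
  ψ = 0.357: g = -0.0631, g' = -0.658 → ψ = 0.261
  ψ = 0.261: g = -0.0007, g' = -0.647 → ψ = 0.260
Converged at ψ = 0.260.
Compositions from xᵢ = zᵢ/(1+ψ(Kᵢ−1)), yᵢ = Kᵢxᵢ:
  1: x = 0.243, y = 0.546
  2: x = 0.182, y = 0.271
  3: x = 0.575, y = 0.183

x_3 = 0.575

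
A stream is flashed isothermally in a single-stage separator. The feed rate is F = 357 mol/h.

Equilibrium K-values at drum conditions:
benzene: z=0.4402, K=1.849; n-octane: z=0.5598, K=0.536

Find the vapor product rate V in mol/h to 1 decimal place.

V = 103.3 mol/h

Rachford–Rice: g(β) = Σ zᵢ(Kᵢ−1)/(1+β(Kᵢ−1)) = 0.
g(0) = ΣzᵢKᵢ − 1 = 0.1140 and g(1) = 1 − Σzᵢ/Kᵢ = -0.2825, so a root lies in (0, 1).
Newton–Raphson from β = 0.5:
  β = 0.5000: g = -0.07585, g' = -0.3607 → β = 0.2897
  β = 0.2897: g = -0.00013, g' = -0.3653 → β = 0.2893
Converged at β = 0.2893.
Then V = β·F = 0.2893·357 = 103.3 mol/h and L = F − V = 253.7 mol/h.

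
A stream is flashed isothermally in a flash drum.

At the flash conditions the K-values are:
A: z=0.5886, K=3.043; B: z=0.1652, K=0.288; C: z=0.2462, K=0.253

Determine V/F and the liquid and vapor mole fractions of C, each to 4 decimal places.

V/F = 0.6013, x_C = 0.4470, y_C = 0.1131

Rachford–Rice: g(V/F) = Σ zᵢ(Kᵢ−1)/(1+V/F(Kᵢ−1)) = 0.
Feasibility: ΣzᵢKᵢ = 1.9010, Σzᵢ/Kᵢ = 1.7402 — both > 1, two phases present.
Newton iteration, V/F⁰ = 0.4:
  V/F = 0.4000: g = 0.23500, g' = -1.1871 → V/F = 0.5980
  V/F = 0.5980: g = 0.00407, g' = -1.2004 → V/F = 0.6014
Converged at V/F = 0.6013.
Compositions from xᵢ = zᵢ/(1+V/F(Kᵢ−1)), yᵢ = Kᵢxᵢ:
  A: x = 0.2641, y = 0.8037
  B: x = 0.2889, y = 0.0832
  C: x = 0.4470, y = 0.1131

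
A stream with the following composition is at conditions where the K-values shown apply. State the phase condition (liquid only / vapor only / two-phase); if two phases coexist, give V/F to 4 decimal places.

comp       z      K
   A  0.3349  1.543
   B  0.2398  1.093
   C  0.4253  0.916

ΣzᵢKᵢ = 1.1684; Σzᵢ/Kᵢ = 0.9007.
Since Σzᵢ/Kᵢ < 1 the mixture is above its dew point — single vapor phase.

vapor only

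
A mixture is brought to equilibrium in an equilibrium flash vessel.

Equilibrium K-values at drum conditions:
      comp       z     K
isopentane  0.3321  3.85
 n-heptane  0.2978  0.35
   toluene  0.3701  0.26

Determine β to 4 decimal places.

β = 0.2398

Rachford–Rice: g(β) = Σ zᵢ(Kᵢ−1)/(1+β(Kᵢ−1)) = 0.
Feasibility: ΣzᵢKᵢ = 1.4790, Σzᵢ/Kᵢ = 2.3606 — both > 1, two phases present.
Newton–Raphson from β = 0.55:
  β = 0.5500: g = -0.39448, g' = -1.2903 → β = 0.2443
  β = 0.2443: g = -0.00641, g' = -1.4174 → β = 0.2398
Converged at β = 0.2398.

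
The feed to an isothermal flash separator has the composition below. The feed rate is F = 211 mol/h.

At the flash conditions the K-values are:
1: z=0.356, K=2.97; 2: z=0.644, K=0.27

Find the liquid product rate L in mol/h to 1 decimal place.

Binary case is linear: z₁(K₁−1)(1+ψ(K₂−1)) + z₂(K₂−1)(1+ψ(K₁−1)) = 0
⇒ ψ = [z₁(K₁−1)+z₂(K₂−1)] / [−(K₁−1)(K₂−1)] = 0.2312/1.4381 = 0.161
Then V = ψ·F = 0.1608·211 = 33.9 mol/h and L = F − V = 177.1 mol/h.

L = 177.1 mol/h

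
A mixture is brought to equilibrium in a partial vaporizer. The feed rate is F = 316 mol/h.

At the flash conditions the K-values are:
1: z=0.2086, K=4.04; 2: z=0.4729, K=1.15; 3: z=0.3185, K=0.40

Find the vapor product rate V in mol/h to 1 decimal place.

V = 184.3 mol/h

Rachford–Rice: g(β) = Σ zᵢ(Kᵢ−1)/(1+β(Kᵢ−1)) = 0.
Feasibility: ΣzᵢKᵢ = 1.5140, Σzᵢ/Kᵢ = 1.2591 — both > 1, two phases present.
Newton–Raphson from β = 0.5:
  β = 0.5000: g = 0.04463, g' = -0.5468 → β = 0.5816
  β = 0.5816: g = 0.00079, g' = -0.5311 → β = 0.5831
Converged at β = 0.5831.
Then V = β·F = 0.5831·316 = 184.3 mol/h and L = F − V = 131.7 mol/h.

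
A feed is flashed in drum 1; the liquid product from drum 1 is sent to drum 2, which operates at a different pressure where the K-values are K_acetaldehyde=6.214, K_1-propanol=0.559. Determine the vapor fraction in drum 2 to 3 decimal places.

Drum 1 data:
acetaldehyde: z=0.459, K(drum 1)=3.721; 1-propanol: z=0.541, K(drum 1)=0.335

V/F (drum 2) = 0.291

Drum 1:
Let ψ₁ = V/F and solve Σ zᵢ(Kᵢ−1)/(1+ψ₁(Kᵢ−1)) = 0.
g(0) = ΣzᵢKᵢ − 1 = 0.889 and g(1) = 1 − Σzᵢ/Kᵢ = -0.738, so a root lies in (0, 1).
Binary case is linear: z₁(K₁−1)(1+ψ₁(K₂−1)) + z₂(K₂−1)(1+ψ₁(K₁−1)) = 0
⇒ ψ₁ = [z₁(K₁−1)+z₂(K₂−1)] / [−(K₁−1)(K₂−1)] = 0.8892/1.8095 = 0.491
Drum-1 compositions:
  acetaldehyde: x = 0.196, y = 0.731
  1-propanol: x = 0.804, y = 0.269
Drum-2 feed = drum-1 liquid: z₂ = (0.1964, 0.8036).
Drum 2:
Let ψ₂ = V/F and solve Σ zᵢ(Kᵢ−1)/(1+ψ₂(Kᵢ−1)) = 0.
Check two-phase: ΣzᵢKᵢ = 1.670 > 1 and Σzᵢ/Kᵢ = 1.469 > 1, so g(0) = 0.670 > 0 and g(1) = -0.469 < 0.
Binary case is linear: z₁(K₁−1)(1+ψ₂(K₂−1)) + z₂(K₂−1)(1+ψ₂(K₁−1)) = 0
⇒ ψ₂ = [z₁(K₁−1)+z₂(K₂−1)] / [−(K₁−1)(K₂−1)] = 0.6696/2.2994 = 0.291
  acetaldehyde: x = 0.078, y = 0.485
  1-propanol: x = 0.922, y = 0.515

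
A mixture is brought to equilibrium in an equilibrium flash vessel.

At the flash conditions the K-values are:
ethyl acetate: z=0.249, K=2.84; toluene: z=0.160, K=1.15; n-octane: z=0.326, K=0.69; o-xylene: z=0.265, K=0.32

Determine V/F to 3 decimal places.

V/F = 0.267

Rachford–Rice: g(V/F) = Σ zᵢ(Kᵢ−1)/(1+V/F(Kᵢ−1)) = 0.
Feasibility: ΣzᵢKᵢ = 1.201, Σzᵢ/Kᵢ = 1.527 — both > 1, two phases present.
Newton–Raphson from V/F = 0.5:
  V/F = 0.500: g = -0.1317, g' = -0.557 → V/F = 0.264
  V/F = 0.264: g = 0.0020, g' = -0.605 → V/F = 0.267
Converged at V/F = 0.267.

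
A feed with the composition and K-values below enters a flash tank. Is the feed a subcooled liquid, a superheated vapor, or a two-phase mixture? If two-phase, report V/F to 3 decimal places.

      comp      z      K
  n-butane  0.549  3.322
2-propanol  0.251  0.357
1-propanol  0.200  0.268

ΣzᵢKᵢ = 1.967; Σzᵢ/Kᵢ = 1.615.
Both exceed 1, so a two-phase solution exists.
Let ψ = V/F and solve Σ zᵢ(Kᵢ−1)/(1+ψ(Kᵢ−1)) = 0.
Newton iteration, ψ⁰ = 0.69:
  ψ = 0.690: g = -0.0960, g' = -1.210 → ψ = 0.611
  ψ = 0.611: g = -0.0032, g' = -1.138 → ψ = 0.608
Converged at ψ = 0.608.

two-phase, V/F = 0.608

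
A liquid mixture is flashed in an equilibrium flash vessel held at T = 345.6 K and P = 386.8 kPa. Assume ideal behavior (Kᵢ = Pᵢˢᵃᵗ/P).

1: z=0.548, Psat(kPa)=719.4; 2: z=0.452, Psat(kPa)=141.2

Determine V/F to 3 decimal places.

V/F = 0.337

Raoult's law: Kᵢ = Pᵢˢᵃᵗ/P = Pᵢˢᵃᵗ/386.8.
  K_1 = 719.4/386.8 = 1.85988, K_2 = 141.2/386.8 = 0.36505
Binary case is linear: z₁(K₁−1)(1+V/F(K₂−1)) + z₂(K₂−1)(1+V/F(K₁−1)) = 0
⇒ V/F = [z₁(K₁−1)+z₂(K₂−1)] / [−(K₁−1)(K₂−1)] = 0.1842/0.5460 = 0.337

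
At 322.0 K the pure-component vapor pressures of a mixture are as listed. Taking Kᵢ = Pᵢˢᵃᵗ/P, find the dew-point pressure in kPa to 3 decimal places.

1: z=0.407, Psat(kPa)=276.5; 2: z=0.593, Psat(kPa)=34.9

Pdew = 54.161 kPa

At the dew point ψ → 1, so Σzᵢ/Kᵢ = 1 with Kᵢ = Pᵢˢᵃᵗ/P ⇒ 1/P = Σzᵢ/Pᵢˢᵃᵗ.
1/P = 0.407/276.5 + 0.593/34.9 = 0.018463 ⇒ P = 54.161 kPa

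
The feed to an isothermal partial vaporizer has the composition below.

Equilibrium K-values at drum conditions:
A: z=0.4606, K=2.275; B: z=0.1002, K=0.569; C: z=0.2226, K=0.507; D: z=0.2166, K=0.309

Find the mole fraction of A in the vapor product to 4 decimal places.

y_A = 0.7003

Material balance + equilibrium reduce to Σ zᵢ(Kᵢ−1)/(1+β(Kᵢ−1)) = 0.
g(0) = ΣzᵢKᵢ − 1 = 0.2847 and g(1) = 1 − Σzᵢ/Kᵢ = -0.5186, so a root lies in (0, 1).
Newton–Raphson from β = 0.38:
  β = 0.3800: g = 0.00595, g' = -0.6385 → β = 0.3893
Converged at β = 0.3893.
Compositions from xᵢ = zᵢ/(1+β(Kᵢ−1)), yᵢ = Kᵢxᵢ:
  A: x = 0.3078, y = 0.7003
  B: x = 0.1204, y = 0.0685
  C: x = 0.2755, y = 0.1397
  D: x = 0.2963, y = 0.0916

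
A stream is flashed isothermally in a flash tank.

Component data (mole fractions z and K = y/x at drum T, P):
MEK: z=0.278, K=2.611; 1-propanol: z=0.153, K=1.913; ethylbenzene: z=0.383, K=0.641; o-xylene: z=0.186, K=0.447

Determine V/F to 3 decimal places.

Rachford–Rice: g(V/F) = Σ zᵢ(Kᵢ−1)/(1+V/F(Kᵢ−1)) = 0.
Check two-phase: ΣzᵢKᵢ = 1.347 > 1 and Σzᵢ/Kᵢ = 1.200 > 1, so g(0) = 0.347 > 0 and g(1) = -0.200 < 0.
Newton–Raphson from V/F = 0.5:
  V/F = 0.500: g = 0.0342, g' = -0.463 → V/F = 0.574
  V/F = 0.574: g = 0.0005, g' = -0.450 → V/F = 0.575
Converged at V/F = 0.575.

V/F = 0.575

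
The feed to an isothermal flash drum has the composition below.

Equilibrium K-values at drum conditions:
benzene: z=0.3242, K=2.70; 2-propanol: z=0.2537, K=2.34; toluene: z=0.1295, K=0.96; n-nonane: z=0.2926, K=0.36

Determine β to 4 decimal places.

Let β = V/F and solve Σ zᵢ(Kᵢ−1)/(1+β(Kᵢ−1)) = 0.
Check two-phase: ΣzᵢKᵢ = 1.6987 > 1 and Σzᵢ/Kᵢ = 1.1762 > 1, so g(0) = 0.6987 > 0 and g(1) = -0.1762 < 0.
Newton–Raphson from β = 0.5:
  β = 0.5000: g = 0.22081, g' = -0.6965 → β = 0.8170
  β = 0.8170: g = -0.00486, g' = -0.7947 → β = 0.8109
Converged at β = 0.8109.

β = 0.8109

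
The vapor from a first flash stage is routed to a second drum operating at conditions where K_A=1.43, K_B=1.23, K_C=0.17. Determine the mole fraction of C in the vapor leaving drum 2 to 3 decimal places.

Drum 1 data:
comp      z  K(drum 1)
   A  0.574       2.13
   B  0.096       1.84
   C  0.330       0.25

Drum 1:
Rachford–Rice: g(ψ₁) = Σ zᵢ(Kᵢ−1)/(1+ψ₁(Kᵢ−1)) = 0.
g(0) = ΣzᵢKᵢ − 1 = 0.482 and g(1) = 1 − Σzᵢ/Kᵢ = -0.642, so a root lies in (0, 1).
Iterate (Newton) starting at ψ₁ = 0.5:
  ψ₁ = 0.500: g = 0.0752, g' = -0.808 → ψ₁ = 0.593
  ψ₁ = 0.593: g = -0.0036, g' = -0.895 → ψ₁ = 0.589
Converged at ψ₁ = 0.589.
Drum-1 compositions:
  A: x = 0.345, y = 0.734
  B: x = 0.064, y = 0.118
  C: x = 0.591, y = 0.148
Drum-2 feed = drum-1 vapor: z₂ = (0.7340, 0.1182, 0.1478).
Drum 2:
Rachford–Rice: g(ψ₂) = Σ zᵢ(Kᵢ−1)/(1+ψ₂(Kᵢ−1)) = 0.
g(0) = ΣzᵢKᵢ − 1 = 0.220 and g(1) = 1 − Σzᵢ/Kᵢ = -0.479, so a root lies in (0, 1).
Newton iteration, ψ₂⁰ = 0.49:
  ψ₂ = 0.490: g = 0.0784, g' = -0.387 → ψ₂ = 0.693
  ψ₂ = 0.693: g = -0.0219, g' = -0.649 → ψ₂ = 0.659
  ψ₂ = 0.659: g = -0.0011, g' = -0.583 → ψ₂ = 0.657
Converged at ψ₂ = 0.657.
  A: x = 0.572, y = 0.818
  B: x = 0.103, y = 0.126
  C: x = 0.325, y = 0.055

y_C (drum 2) = 0.055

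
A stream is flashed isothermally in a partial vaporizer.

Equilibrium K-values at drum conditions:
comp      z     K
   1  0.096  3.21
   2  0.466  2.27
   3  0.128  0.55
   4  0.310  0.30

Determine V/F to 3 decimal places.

Rachford–Rice: g(V/F) = Σ zᵢ(Kᵢ−1)/(1+V/F(Kᵢ−1)) = 0.
Feasibility: ΣzᵢKᵢ = 1.529, Σzᵢ/Kᵢ = 1.501 — both > 1, two phases present.
Newton–Raphson from V/F = 0.5:
  V/F = 0.500: g = 0.0546, g' = -0.790 → V/F = 0.569
  V/F = 0.569: g = -0.0006, g' = -0.812 → V/F = 0.568
Converged at V/F = 0.568.

V/F = 0.568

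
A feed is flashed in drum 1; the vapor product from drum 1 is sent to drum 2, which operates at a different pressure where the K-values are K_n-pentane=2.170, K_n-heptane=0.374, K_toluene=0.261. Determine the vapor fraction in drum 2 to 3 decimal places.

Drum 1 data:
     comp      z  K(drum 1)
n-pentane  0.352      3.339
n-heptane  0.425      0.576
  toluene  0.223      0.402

Drum 1:
Let ψ₁ = V/F and solve Σ zᵢ(Kᵢ−1)/(1+ψ₁(Kᵢ−1)) = 0.
g(0) = ΣzᵢKᵢ − 1 = 0.510 and g(1) = 1 − Σzᵢ/Kᵢ = -0.398, so a root lies in (0, 1).
Newton iteration, ψ₁⁰ = 0.5:
  ψ₁ = 0.500: g = -0.0394, g' = -0.694 → ψ₁ = 0.443
  ψ₁ = 0.443: g = 0.0009, g' = -0.728 → ψ₁ = 0.444
Converged at ψ₁ = 0.444.
Drum-1 compositions:
  n-pentane: x = 0.173, y = 0.576
  n-heptane: x = 0.524, y = 0.302
  toluene: x = 0.304, y = 0.122
Drum-2 feed = drum-1 vapor: z₂ = (0.5763, 0.3016, 0.1221).
Drum 2:
Material balance + equilibrium reduce to Σ zᵢ(Kᵢ−1)/(1+ψ₂(Kᵢ−1)) = 0.
Feasibility: ΣzᵢKᵢ = 1.395, Σzᵢ/Kᵢ = 1.540 — both > 1, two phases present.
Iterate (Newton) starting at ψ₂ = 0.32:
  ψ₂ = 0.320: g = 0.1362, g' = -0.717 → ψ₂ = 0.510
Converged at ψ₂ = 0.510.
  n-pentane: x = 0.361, y = 0.783
  n-heptane: x = 0.443, y = 0.166
  toluene: x = 0.196, y = 0.051

V/F (drum 2) = 0.510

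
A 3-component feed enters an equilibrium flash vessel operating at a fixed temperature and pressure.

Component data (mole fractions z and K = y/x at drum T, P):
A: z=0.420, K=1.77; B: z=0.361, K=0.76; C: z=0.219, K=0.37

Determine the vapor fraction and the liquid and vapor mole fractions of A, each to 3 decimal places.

Rachford–Rice: g(ψ) = Σ zᵢ(Kᵢ−1)/(1+ψ(Kᵢ−1)) = 0.
Feasibility: ΣzᵢKᵢ = 1.099, Σzᵢ/Kᵢ = 1.304 — both > 1, two phases present.
Newton–Raphson from ψ = 0.5:
  ψ = 0.500: g = -0.0664, g' = -0.342 → ψ = 0.306
  ψ = 0.306: g = -0.0027, g' = -0.321 → ψ = 0.298
Converged at ψ = 0.298.
Compositions from xᵢ = zᵢ/(1+ψ(Kᵢ−1)), yᵢ = Kᵢxᵢ:
  A: x = 0.342, y = 0.605
  B: x = 0.389, y = 0.295
  C: x = 0.270, y = 0.100

ψ = 0.298, x_A = 0.342, y_A = 0.605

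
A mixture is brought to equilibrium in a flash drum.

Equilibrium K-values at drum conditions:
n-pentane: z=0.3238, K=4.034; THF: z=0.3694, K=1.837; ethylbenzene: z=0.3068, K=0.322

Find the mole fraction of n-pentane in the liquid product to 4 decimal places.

Newton iteration, V/F⁰ = 0.5:
  V/F = 0.5000: g = 0.29359, g' = -0.9219 → V/F = 0.8185
  V/F = 0.8185: g = -0.00183, g' = -1.0487 → V/F = 0.8167
Converged at V/F = 0.8167.
Compositions from xᵢ = zᵢ/(1+V/F(Kᵢ−1)), yᵢ = Kᵢxᵢ:
  n-pentane: x = 0.0931, y = 0.3756
  THF: x = 0.2194, y = 0.4031
  ethylbenzene: x = 0.6875, y = 0.2214

x_n-pentane = 0.0931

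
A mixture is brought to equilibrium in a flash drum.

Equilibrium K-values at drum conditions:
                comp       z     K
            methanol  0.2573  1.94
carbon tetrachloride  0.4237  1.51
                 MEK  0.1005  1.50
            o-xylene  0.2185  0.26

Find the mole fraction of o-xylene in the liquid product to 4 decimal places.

Let ψ = V/F and solve Σ zᵢ(Kᵢ−1)/(1+ψ(Kᵢ−1)) = 0.
Feasibility: ΣzᵢKᵢ = 1.3465, Σzᵢ/Kᵢ = 1.3206 — both > 1, two phases present.
Iterate (Newton) starting at ψ = 0.58:
  ψ = 0.5800: g = 0.07897, g' = -0.5432 → ψ = 0.7254
  ψ = 0.7254: g = -0.01064, g' = -0.7103 → ψ = 0.7104
  ψ = 0.7104: g = -0.00018, g' = -0.6867 → ψ = 0.7101
Converged at ψ = 0.7101.
Compositions from xᵢ = zᵢ/(1+ψ(Kᵢ−1)), yᵢ = Kᵢxᵢ:
  methanol: x = 0.1543, y = 0.2993
  carbon tetrachloride: x = 0.3110, y = 0.4697
  MEK: x = 0.0742, y = 0.1112
  o-xylene: x = 0.4605, y = 0.1197

x_o-xylene = 0.4605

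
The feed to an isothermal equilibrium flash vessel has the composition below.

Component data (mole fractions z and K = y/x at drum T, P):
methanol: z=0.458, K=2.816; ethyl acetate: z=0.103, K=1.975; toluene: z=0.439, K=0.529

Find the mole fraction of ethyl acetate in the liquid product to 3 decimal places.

x_ethyl acetate = 0.054

Rachford–Rice: g(V/F) = Σ zᵢ(Kᵢ−1)/(1+V/F(Kᵢ−1)) = 0.
Feasibility: ΣzᵢKᵢ = 1.725, Σzᵢ/Kᵢ = 1.045 — both > 1, two phases present.
Iterate (Newton) starting at V/F = 0.49:
  V/F = 0.490: g = 0.2393, g' = -0.632 → V/F = 0.868
  V/F = 0.868: g = 0.0273, g' = -0.535 → V/F = 0.919
Converged at V/F = 0.919.
Compositions from xᵢ = zᵢ/(1+V/F(Kᵢ−1)), yᵢ = Kᵢxᵢ:
  methanol: x = 0.172, y = 0.483
  ethyl acetate: x = 0.054, y = 0.107
  toluene: x = 0.774, y = 0.409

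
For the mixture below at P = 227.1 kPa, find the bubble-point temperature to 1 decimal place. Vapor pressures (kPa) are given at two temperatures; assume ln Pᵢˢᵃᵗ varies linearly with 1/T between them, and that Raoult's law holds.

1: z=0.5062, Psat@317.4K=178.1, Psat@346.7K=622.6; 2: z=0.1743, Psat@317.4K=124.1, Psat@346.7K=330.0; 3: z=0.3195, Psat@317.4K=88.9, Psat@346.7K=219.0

T = 329.1 K

Bubble-point temperature: ΣzᵢPᵢˢᵃᵗ(T) = P. Interpolate ln Pᵢˢᵃᵗ = aᵢ + bᵢ/T.
  T = 317.4 K: ΣzᵢPᵢˢᵃᵗ = 140.19 kPa
  T = 346.7 K: ΣzᵢPᵢˢᵃᵗ = 442.65 kPa
  T = 332.0 K: ΣzᵢPᵢˢᵃᵗ = 254.30 kPa
  T = 324.7 K: ΣzᵢPᵢˢᵃᵗ = 189.93 kPa
  T = 328.4 K: ΣzᵢPᵢˢᵃᵗ = 220.53 kPa
  T = 330.2 K: ΣzᵢPᵢˢᵃᵗ = 236.89 kPa
Interpolating between 328.4 K and 330.2 K gives T ≈ 329.1 K.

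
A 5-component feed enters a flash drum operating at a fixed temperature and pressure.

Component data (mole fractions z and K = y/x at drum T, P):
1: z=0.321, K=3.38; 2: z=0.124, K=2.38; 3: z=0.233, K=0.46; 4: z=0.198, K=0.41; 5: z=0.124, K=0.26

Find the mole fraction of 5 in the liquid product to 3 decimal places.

Material balance + equilibrium reduce to Σ zᵢ(Kᵢ−1)/(1+ψ(Kᵢ−1)) = 0.
Feasibility: ΣzᵢKᵢ = 1.601, Σzᵢ/Kᵢ = 1.613 — both > 1, two phases present.
Newton iteration, ψ⁰ = 0.42:
  ψ = 0.420: g = 0.0392, g' = -0.928 → ψ = 0.462
  ψ = 0.462: g = 0.0005, g' = -0.908 → ψ = 0.463
Converged at ψ = 0.463.
Compositions from xᵢ = zᵢ/(1+ψ(Kᵢ−1)), yᵢ = Kᵢxᵢ:
  1: x = 0.153, y = 0.516
  2: x = 0.076, y = 0.180
  3: x = 0.311, y = 0.143
  4: x = 0.272, y = 0.112
  5: x = 0.189, y = 0.049

x_5 = 0.189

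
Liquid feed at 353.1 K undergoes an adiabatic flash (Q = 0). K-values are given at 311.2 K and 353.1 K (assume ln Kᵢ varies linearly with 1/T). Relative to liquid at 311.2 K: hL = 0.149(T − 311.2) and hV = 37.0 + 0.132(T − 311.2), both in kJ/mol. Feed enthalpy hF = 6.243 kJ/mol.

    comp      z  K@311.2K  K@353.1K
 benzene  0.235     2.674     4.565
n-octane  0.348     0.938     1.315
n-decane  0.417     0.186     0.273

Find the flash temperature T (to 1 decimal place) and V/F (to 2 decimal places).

T = 319.4 K, V/F = 0.14

Adiabatic flash: solve Rachford–Rice at each trial T, then check hF = ψ·hV(T) + (1−ψ)·hL(T).
  T = 311.2 K: K = (2.674, 0.938, 0.186), RR gives ψ = 0.036, H_out = 1.320 kJ/mol
  T = 353.1 K: K = (4.565, 1.315, 0.273), RR gives ψ = 0.416, H_out = 21.328 kJ/mol
  T = 332.1 K: K = (3.551, 1.122, 0.228), RR gives ψ = 0.259, H_out = 12.596 kJ/mol
  T = 321.6 K: K = (3.094, 1.028, 0.207), RR gives ψ = 0.159, H_out = 7.417 kJ/mol
  T = 316.4 K: K = (2.880, 0.983, 0.196), RR gives ψ = 0.102, H_out = 4.522 kJ/mol
  T = 319.0 K: K = (2.986, 1.006, 0.201), RR gives ψ = 0.131, H_out = 6.003 kJ/mol
  T = 320.3 K: K = (3.039, 1.017, 0.204), RR gives ψ = 0.146, H_out = 6.718 kJ/mol
Linear interpolation between T = 319.0 (H_out = 6.003) and T = 320.3 (H_out = 6.718) on hF = 6.243 gives T ≈ 319.4 K, at which ψ = 0.14.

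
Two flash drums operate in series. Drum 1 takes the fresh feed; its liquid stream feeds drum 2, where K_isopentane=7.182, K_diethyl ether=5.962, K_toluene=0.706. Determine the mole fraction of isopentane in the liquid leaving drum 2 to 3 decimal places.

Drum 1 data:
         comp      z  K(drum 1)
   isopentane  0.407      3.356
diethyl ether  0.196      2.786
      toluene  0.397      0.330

x_isopentane (drum 2) = 0.029

Drum 1:
Let ψ₁ = V/F and solve Σ zᵢ(Kᵢ−1)/(1+ψ₁(Kᵢ−1)) = 0.
Feasibility: ΣzᵢKᵢ = 2.043, Σzᵢ/Kᵢ = 1.395 — both > 1, two phases present.
Newton–Raphson from ψ₁ = 0.59:
  ψ₁ = 0.590: g = 0.1318, g' = -1.031 → ψ₁ = 0.718
  ψ₁ = 0.718: g = -0.0027, g' = -1.093 → ψ₁ = 0.715
Converged at ψ₁ = 0.715.
Drum-1 compositions:
  isopentane: x = 0.152, y = 0.509
  diethyl ether: x = 0.086, y = 0.240
  toluene: x = 0.762, y = 0.252
Drum-2 feed = drum-1 liquid: z₂ = (0.1516, 0.0861, 0.7624).
Drum 2:
Let ψ₂ = V/F and solve Σ zᵢ(Kᵢ−1)/(1+ψ₂(Kᵢ−1)) = 0.
Check two-phase: ΣzᵢKᵢ = 2.140 > 1 and Σzᵢ/Kᵢ = 1.115 > 1, so g(0) = 1.140 > 0 and g(1) = -0.115 < 0.
Newton iteration, ψ₂⁰ = 0.5:
  ψ₂ = 0.500: g = 0.0889, g' = -0.612 → ψ₂ = 0.645
  ψ₂ = 0.645: g = 0.0127, g' = -0.453 → ψ₂ = 0.674
Converged at ψ₂ = 0.674.
  isopentane: x = 0.029, y = 0.211
  diethyl ether: x = 0.020, y = 0.118
  toluene: x = 0.951, y = 0.671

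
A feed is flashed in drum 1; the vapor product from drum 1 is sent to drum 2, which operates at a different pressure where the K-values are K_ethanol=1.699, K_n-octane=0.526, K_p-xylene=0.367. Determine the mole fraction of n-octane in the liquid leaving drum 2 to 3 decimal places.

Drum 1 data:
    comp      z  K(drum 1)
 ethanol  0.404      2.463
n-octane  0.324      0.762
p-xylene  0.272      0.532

x_n-octane (drum 2) = 0.321

Drum 1:
Let ψ₁ = V/F and solve Σ zᵢ(Kᵢ−1)/(1+ψ₁(Kᵢ−1)) = 0.
Feasibility: ΣzᵢKᵢ = 1.387, Σzᵢ/Kᵢ = 1.101 — both > 1, two phases present.
Newton–Raphson from ψ₁ = 0.69:
  ψ₁ = 0.690: g = 0.0139, g' = -0.370 → ψ₁ = 0.727
  ψ₁ = 0.727: g = 0.0001, g' = -0.367 → ψ₁ = 0.728
Converged at ψ₁ = 0.728.
Drum-1 compositions:
  ethanol: x = 0.196, y = 0.482
  n-octane: x = 0.392, y = 0.299
  p-xylene: x = 0.412, y = 0.219
Drum-2 feed = drum-1 vapor: z₂ = (0.4820, 0.2986, 0.2194).
Drum 2:
Material balance + equilibrium reduce to Σ zᵢ(Kᵢ−1)/(1+ψ₂(Kᵢ−1)) = 0.
g(0) = ΣzᵢKᵢ − 1 = 0.056 and g(1) = 1 − Σzᵢ/Kᵢ = -0.449, so a root lies in (0, 1).
Newton–Raphson from ψ₂ = 0.5:
  ψ₂ = 0.500: g = -0.1391, g' = -0.433 → ψ₂ = 0.179
  ψ₂ = 0.179: g = -0.0117, g' = -0.378 → ψ₂ = 0.148
Converged at ψ₂ = 0.148.
  ethanol: x = 0.437, y = 0.742
  n-octane: x = 0.321, y = 0.169
  p-xylene: x = 0.242, y = 0.089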